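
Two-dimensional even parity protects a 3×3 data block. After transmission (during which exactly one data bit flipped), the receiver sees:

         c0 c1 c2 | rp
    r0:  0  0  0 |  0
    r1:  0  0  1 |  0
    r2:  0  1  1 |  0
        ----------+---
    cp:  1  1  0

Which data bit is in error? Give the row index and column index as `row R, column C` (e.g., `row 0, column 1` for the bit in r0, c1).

Recompute each row's even parity and compare to rp:
  r0: data parity 0, sent rp 0 → ok
  r1: data parity 1, sent rp 0 → mismatch
  r2: data parity 0, sent rp 0 → ok
Recompute each column's even parity and compare to cp:
  c0: data parity 0, sent cp 1 → mismatch
  c1: data parity 1, sent cp 1 → ok
  c2: data parity 0, sent cp 0 → ok
Exactly one row (r1) and one column (c0) fail → the flipped bit is at their intersection.

row 1, column 0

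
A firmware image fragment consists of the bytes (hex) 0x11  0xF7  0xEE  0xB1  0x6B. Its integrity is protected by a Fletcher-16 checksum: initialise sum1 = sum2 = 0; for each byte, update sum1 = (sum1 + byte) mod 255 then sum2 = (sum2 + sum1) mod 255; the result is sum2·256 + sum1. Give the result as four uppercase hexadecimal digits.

D015

Running sums (mod 255):
  after byte 0 (0x11): sum1=17, sum2=17
  after byte 1 (0xF7): sum1=9, sum2=26
  after byte 2 (0xEE): sum1=247, sum2=18
  after byte 3 (0xB1): sum1=169, sum2=187
  after byte 4 (0x6B): sum1=21, sum2=208
Checksum = sum2·256 + sum1 = 208·256 + 21 = 53269 = 0xD015.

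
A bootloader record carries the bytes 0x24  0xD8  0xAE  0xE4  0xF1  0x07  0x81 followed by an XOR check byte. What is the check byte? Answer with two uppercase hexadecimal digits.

XOR the bytes together:
  start with 0x24
  0x24 ⊕ 0xD8 = 0xFC
  0xFC ⊕ 0xAE = 0x52
  0x52 ⊕ 0xE4 = 0xB6
  0xB6 ⊕ 0xF1 = 0x47
  0x47 ⊕ 0x07 = 0x40
  0x40 ⊕ 0x81 = 0xC1

C1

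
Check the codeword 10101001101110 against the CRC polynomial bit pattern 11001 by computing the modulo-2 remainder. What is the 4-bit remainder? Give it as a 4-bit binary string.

0100

Modulo-2 division of 10101001101110 by 11001:
  pos 0: 10101 XOR 11001 = 01100
  pos 1: 11000 XOR 11001 = 00001
  pos 5: 10110 XOR 11001 = 01111
  pos 6: 11111 XOR 11001 = 00110
  pos 8: 11011 XOR 11001 = 00010
Remainder = 0100 (nonzero — an error is detected).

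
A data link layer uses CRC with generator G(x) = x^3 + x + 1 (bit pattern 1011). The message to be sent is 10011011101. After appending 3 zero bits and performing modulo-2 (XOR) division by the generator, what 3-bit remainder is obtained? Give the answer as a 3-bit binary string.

010

Append 3 zeros: 10011011101000. Divide by 1011 (XOR where the leading bit is 1):
  pos 0: 1001 XOR 1011 = 0010
  pos 2: 1010 XOR 1011 = 0001
  pos 5: 1111 XOR 1011 = 0100
  pos 6: 1000 XOR 1011 = 0011
  pos 8: 1110 XOR 1011 = 0101
  pos 9: 1010 XOR 1011 = 0001
Remainder (last 3 bits) = 010. This is the CRC / FCS.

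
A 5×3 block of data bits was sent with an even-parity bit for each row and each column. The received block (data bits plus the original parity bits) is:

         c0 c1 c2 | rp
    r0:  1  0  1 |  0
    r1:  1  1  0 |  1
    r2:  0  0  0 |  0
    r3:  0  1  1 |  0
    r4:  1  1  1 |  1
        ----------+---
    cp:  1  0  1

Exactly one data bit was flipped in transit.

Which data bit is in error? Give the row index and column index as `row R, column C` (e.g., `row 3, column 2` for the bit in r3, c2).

row 1, column 1

Recompute each row's even parity and compare to rp:
  r0: data parity 0, sent rp 0 → ok
  r1: data parity 0, sent rp 1 → mismatch
  r2: data parity 0, sent rp 0 → ok
  r3: data parity 0, sent rp 0 → ok
  r4: data parity 1, sent rp 1 → ok
Recompute each column's even parity and compare to cp:
  c0: data parity 1, sent cp 1 → ok
  c1: data parity 1, sent cp 0 → mismatch
  c2: data parity 1, sent cp 1 → ok
Exactly one row (r1) and one column (c1) fail → the flipped bit is at their intersection.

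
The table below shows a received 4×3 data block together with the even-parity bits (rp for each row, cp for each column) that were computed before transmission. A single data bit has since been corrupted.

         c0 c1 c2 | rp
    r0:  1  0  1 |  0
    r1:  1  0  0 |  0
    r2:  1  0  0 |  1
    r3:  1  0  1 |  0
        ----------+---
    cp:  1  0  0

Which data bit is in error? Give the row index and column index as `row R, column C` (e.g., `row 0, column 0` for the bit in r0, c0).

Recompute each row's even parity and compare to rp:
  r0: data parity 0, sent rp 0 → ok
  r1: data parity 1, sent rp 0 → mismatch
  r2: data parity 1, sent rp 1 → ok
  r3: data parity 0, sent rp 0 → ok
Recompute each column's even parity and compare to cp:
  c0: data parity 0, sent cp 1 → mismatch
  c1: data parity 0, sent cp 0 → ok
  c2: data parity 0, sent cp 0 → ok
Exactly one row (r1) and one column (c0) fail → the flipped bit is at their intersection.

row 1, column 0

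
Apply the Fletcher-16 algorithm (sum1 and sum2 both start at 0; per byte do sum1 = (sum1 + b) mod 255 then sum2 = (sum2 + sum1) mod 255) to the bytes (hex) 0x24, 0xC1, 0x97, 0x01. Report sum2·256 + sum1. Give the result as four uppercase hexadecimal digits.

Running sums (mod 255):
  after byte 0 (0x24): sum1=36, sum2=36
  after byte 1 (0xC1): sum1=229, sum2=10
  after byte 2 (0x97): sum1=125, sum2=135
  after byte 3 (0x01): sum1=126, sum2=6
Checksum = sum2·256 + sum1 = 6·256 + 126 = 1662 = 0x067E.

067E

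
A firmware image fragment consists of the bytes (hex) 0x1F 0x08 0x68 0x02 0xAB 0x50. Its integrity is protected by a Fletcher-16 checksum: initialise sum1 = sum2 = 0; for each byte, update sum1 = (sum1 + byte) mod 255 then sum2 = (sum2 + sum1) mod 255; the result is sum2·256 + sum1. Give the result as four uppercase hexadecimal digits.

Running sums (mod 255):
  after byte 0 (0x1F): sum1=31, sum2=31
  after byte 1 (0x08): sum1=39, sum2=70
  after byte 2 (0x68): sum1=143, sum2=213
  after byte 3 (0x02): sum1=145, sum2=103
  after byte 4 (0xAB): sum1=61, sum2=164
  after byte 5 (0x50): sum1=141, sum2=50
Checksum = sum2·256 + sum1 = 50·256 + 141 = 12941 = 0x328D.

328D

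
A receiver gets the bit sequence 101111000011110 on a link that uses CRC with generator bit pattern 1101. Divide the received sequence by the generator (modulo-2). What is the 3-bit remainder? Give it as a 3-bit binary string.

000

Modulo-2 division of 101111000011110 by 1101:
  pos 0: 1011 XOR 1101 = 0110
  pos 1: 1101 XOR 1101 = 0000
  pos 5: 1000 XOR 1101 = 0101
  pos 6: 1010 XOR 1101 = 0111
  pos 7: 1111 XOR 1101 = 0010
  pos 9: 1011 XOR 1101 = 0110
  pos 10: 1101 XOR 1101 = 0000
Remainder = 000 (zero — the frame passes the CRC check).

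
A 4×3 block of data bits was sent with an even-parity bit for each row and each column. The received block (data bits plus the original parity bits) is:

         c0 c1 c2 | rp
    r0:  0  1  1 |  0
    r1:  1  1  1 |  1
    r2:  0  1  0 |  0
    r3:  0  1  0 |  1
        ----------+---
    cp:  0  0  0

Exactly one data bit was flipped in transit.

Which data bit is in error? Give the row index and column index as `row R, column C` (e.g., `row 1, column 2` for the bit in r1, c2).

Recompute each row's even parity and compare to rp:
  r0: data parity 0, sent rp 0 → ok
  r1: data parity 1, sent rp 1 → ok
  r2: data parity 1, sent rp 0 → mismatch
  r3: data parity 1, sent rp 1 → ok
Recompute each column's even parity and compare to cp:
  c0: data parity 1, sent cp 0 → mismatch
  c1: data parity 0, sent cp 0 → ok
  c2: data parity 0, sent cp 0 → ok
Exactly one row (r2) and one column (c0) fail → the flipped bit is at their intersection.

row 2, column 0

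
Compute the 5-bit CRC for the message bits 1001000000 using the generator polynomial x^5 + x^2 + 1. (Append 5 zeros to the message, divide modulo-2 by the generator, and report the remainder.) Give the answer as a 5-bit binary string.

Append 5 zeros: 100100000000000. Divide by 100101 (XOR where the leading bit is 1):
  pos 0: 100100 XOR 100101 = 000001
  pos 5: 100000 XOR 100101 = 000101
  pos 8: 101000 XOR 100101 = 001101
Remainder (last 5 bits) = 11010. This is the CRC / FCS.

11010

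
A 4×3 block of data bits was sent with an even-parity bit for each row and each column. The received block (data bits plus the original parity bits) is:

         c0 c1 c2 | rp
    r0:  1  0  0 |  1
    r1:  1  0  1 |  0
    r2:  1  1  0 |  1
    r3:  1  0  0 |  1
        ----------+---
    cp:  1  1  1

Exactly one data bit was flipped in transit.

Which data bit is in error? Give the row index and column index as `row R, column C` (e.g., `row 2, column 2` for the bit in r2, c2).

row 2, column 0

Recompute each row's even parity and compare to rp:
  r0: data parity 1, sent rp 1 → ok
  r1: data parity 0, sent rp 0 → ok
  r2: data parity 0, sent rp 1 → mismatch
  r3: data parity 1, sent rp 1 → ok
Recompute each column's even parity and compare to cp:
  c0: data parity 0, sent cp 1 → mismatch
  c1: data parity 1, sent cp 1 → ok
  c2: data parity 1, sent cp 1 → ok
Exactly one row (r2) and one column (c0) fail → the flipped bit is at their intersection.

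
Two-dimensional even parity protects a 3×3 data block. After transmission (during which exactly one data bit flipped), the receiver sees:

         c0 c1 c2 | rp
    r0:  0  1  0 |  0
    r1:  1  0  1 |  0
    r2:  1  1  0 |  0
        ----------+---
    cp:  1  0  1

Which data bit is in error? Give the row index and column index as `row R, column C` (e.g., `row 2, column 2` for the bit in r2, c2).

row 0, column 0

Recompute each row's even parity and compare to rp:
  r0: data parity 1, sent rp 0 → mismatch
  r1: data parity 0, sent rp 0 → ok
  r2: data parity 0, sent rp 0 → ok
Recompute each column's even parity and compare to cp:
  c0: data parity 0, sent cp 1 → mismatch
  c1: data parity 0, sent cp 0 → ok
  c2: data parity 1, sent cp 1 → ok
Exactly one row (r0) and one column (c0) fail → the flipped bit is at their intersection.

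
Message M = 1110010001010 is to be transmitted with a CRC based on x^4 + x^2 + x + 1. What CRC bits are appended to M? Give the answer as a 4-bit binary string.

Append 4 zeros: 11100100010100000. Divide by 10111 (XOR where the leading bit is 1):
  pos 0: 11100 XOR 10111 = 01011
  pos 1: 10111 XOR 10111 = 00000
  pos 9: 10100 XOR 10111 = 00011
  pos 12: 11000 XOR 10111 = 01111
Remainder (last 4 bits) = 1111. This is the CRC / FCS.

1111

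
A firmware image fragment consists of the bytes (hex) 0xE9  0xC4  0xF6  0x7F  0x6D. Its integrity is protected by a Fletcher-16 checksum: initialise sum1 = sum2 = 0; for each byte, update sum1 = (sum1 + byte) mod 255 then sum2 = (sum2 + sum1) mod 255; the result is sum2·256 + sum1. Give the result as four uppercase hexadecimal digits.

F592

Running sums (mod 255):
  after byte 0 (0xE9): sum1=233, sum2=233
  after byte 1 (0xC4): sum1=174, sum2=152
  after byte 2 (0xF6): sum1=165, sum2=62
  after byte 3 (0x7F): sum1=37, sum2=99
  after byte 4 (0x6D): sum1=146, sum2=245
Checksum = sum2·256 + sum1 = 245·256 + 146 = 62866 = 0xF592.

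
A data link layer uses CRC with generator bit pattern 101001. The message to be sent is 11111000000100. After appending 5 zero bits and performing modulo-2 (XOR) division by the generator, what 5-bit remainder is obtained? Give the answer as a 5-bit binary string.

00101

Append 5 zeros: 1111100000010000000. Divide by 101001 (XOR where the leading bit is 1):
  pos 0: 111110 XOR 101001 = 010111
  pos 1: 101110 XOR 101001 = 000111
  pos 4: 111000 XOR 101001 = 010001
  pos 5: 100010 XOR 101001 = 001011
  pos 7: 101110 XOR 101001 = 000111
  pos 10: 111000 XOR 101001 = 010001
  pos 11: 100010 XOR 101001 = 001011
  pos 13: 101100 XOR 101001 = 000101
Remainder (last 5 bits) = 00101. This is the CRC / FCS.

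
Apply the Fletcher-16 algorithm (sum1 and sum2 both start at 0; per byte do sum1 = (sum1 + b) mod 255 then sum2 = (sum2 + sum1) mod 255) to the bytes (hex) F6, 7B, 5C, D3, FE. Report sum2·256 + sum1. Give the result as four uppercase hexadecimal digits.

Running sums (mod 255):
  after byte 0 (F6): sum1=246, sum2=246
  after byte 1 (7B): sum1=114, sum2=105
  after byte 2 (5C): sum1=206, sum2=56
  after byte 3 (D3): sum1=162, sum2=218
  after byte 4 (FE): sum1=161, sum2=124
Checksum = sum2·256 + sum1 = 124·256 + 161 = 31905 = 0x7CA1.

7CA1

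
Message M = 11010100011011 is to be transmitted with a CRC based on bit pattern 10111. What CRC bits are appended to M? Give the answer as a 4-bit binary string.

Append 4 zeros: 110101000110110000. Divide by 10111 (XOR where the leading bit is 1):
  pos 0: 11010 XOR 10111 = 01101
  pos 1: 11011 XOR 10111 = 01100
  pos 2: 11000 XOR 10111 = 01111
  pos 3: 11110 XOR 10111 = 01001
  pos 4: 10010 XOR 10111 = 00101
  pos 6: 10111 XOR 10111 = 00000
  pos 12: 11000 XOR 10111 = 01111
  pos 13: 11110 XOR 10111 = 01001
Remainder (last 4 bits) = 1001. This is the CRC / FCS.

1001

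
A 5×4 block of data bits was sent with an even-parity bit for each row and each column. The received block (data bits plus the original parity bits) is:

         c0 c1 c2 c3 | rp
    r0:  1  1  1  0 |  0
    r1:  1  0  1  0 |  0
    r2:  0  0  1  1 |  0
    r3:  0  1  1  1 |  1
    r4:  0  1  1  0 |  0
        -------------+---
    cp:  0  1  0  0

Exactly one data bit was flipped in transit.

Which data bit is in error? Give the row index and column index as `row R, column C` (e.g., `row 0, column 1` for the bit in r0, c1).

Recompute each row's even parity and compare to rp:
  r0: data parity 1, sent rp 0 → mismatch
  r1: data parity 0, sent rp 0 → ok
  r2: data parity 0, sent rp 0 → ok
  r3: data parity 1, sent rp 1 → ok
  r4: data parity 0, sent rp 0 → ok
Recompute each column's even parity and compare to cp:
  c0: data parity 0, sent cp 0 → ok
  c1: data parity 1, sent cp 1 → ok
  c2: data parity 1, sent cp 0 → mismatch
  c3: data parity 0, sent cp 0 → ok
Exactly one row (r0) and one column (c2) fail → the flipped bit is at their intersection.

row 0, column 2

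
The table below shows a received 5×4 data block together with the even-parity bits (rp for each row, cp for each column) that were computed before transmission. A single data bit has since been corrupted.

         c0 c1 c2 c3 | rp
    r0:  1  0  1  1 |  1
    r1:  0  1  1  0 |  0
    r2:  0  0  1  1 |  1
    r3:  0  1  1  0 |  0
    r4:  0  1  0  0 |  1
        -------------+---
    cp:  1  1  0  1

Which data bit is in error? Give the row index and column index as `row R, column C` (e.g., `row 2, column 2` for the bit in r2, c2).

row 2, column 3

Recompute each row's even parity and compare to rp:
  r0: data parity 1, sent rp 1 → ok
  r1: data parity 0, sent rp 0 → ok
  r2: data parity 0, sent rp 1 → mismatch
  r3: data parity 0, sent rp 0 → ok
  r4: data parity 1, sent rp 1 → ok
Recompute each column's even parity and compare to cp:
  c0: data parity 1, sent cp 1 → ok
  c1: data parity 1, sent cp 1 → ok
  c2: data parity 0, sent cp 0 → ok
  c3: data parity 0, sent cp 1 → mismatch
Exactly one row (r2) and one column (c3) fail → the flipped bit is at their intersection.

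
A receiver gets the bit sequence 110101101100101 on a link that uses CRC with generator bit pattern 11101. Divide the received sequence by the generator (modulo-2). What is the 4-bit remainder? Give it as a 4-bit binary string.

Modulo-2 division of 110101101100101 by 11101:
  pos 0: 11010 XOR 11101 = 00111
  pos 2: 11111 XOR 11101 = 00010
  pos 5: 10011 XOR 11101 = 01110
  pos 6: 11100 XOR 11101 = 00001
  pos 10: 10101 XOR 11101 = 01000
Remainder = 1000 (nonzero — an error is detected).

1000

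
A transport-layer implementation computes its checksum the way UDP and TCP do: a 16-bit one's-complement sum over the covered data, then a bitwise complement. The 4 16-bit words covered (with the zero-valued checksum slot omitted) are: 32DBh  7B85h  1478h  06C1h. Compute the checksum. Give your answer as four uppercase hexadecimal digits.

One's-complement addition (fold any carry out of bit 15 back into bit 0):
  0x32DB + 0x7B85 = 0x0AE60
  0xAE60 + 0x1478 = 0x0C2D8
  0xC2D8 + 0x06C1 = 0x0C999
One's-complement sum = 0xC999.
Checksum = ~0xC999 & 0xFFFF = 0x3666.

3666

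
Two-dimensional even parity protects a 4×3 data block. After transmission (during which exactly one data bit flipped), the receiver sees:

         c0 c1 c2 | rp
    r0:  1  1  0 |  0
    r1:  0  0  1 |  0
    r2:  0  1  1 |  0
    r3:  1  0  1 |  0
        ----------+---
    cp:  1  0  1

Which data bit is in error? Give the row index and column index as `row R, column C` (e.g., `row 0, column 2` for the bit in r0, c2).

Recompute each row's even parity and compare to rp:
  r0: data parity 0, sent rp 0 → ok
  r1: data parity 1, sent rp 0 → mismatch
  r2: data parity 0, sent rp 0 → ok
  r3: data parity 0, sent rp 0 → ok
Recompute each column's even parity and compare to cp:
  c0: data parity 0, sent cp 1 → mismatch
  c1: data parity 0, sent cp 0 → ok
  c2: data parity 1, sent cp 1 → ok
Exactly one row (r1) and one column (c0) fail → the flipped bit is at their intersection.

row 1, column 0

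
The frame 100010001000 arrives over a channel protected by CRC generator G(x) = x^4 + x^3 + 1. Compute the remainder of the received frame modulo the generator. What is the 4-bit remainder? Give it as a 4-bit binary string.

Modulo-2 division of 100010001000 by 11001:
  pos 0: 10001 XOR 11001 = 01000
  pos 1: 10000 XOR 11001 = 01001
  pos 2: 10010 XOR 11001 = 01011
  pos 3: 10110 XOR 11001 = 01111
  pos 4: 11111 XOR 11001 = 00110
  pos 6: 11000 XOR 11001 = 00001
Remainder = 0010 (nonzero — an error is detected).

0010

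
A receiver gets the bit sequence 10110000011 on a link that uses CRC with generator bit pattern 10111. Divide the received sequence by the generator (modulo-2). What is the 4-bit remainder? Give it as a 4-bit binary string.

Modulo-2 division of 10110000011 by 10111:
  pos 0: 10110 XOR 10111 = 00001
  pos 4: 10000 XOR 10111 = 00111
  pos 6: 11111 XOR 10111 = 01000
Remainder = 1000 (nonzero — an error is detected).

1000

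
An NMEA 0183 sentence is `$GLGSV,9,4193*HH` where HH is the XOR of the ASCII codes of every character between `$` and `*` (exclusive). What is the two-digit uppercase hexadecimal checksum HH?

7F

XOR the ASCII codes of the payload characters:
  'G' = 0x47 → acc = 0x47
  'L' = 0x4C → acc = 0x0B
  'G' = 0x47 → acc = 0x4C
  'S' = 0x53 → acc = 0x1F
  'V' = 0x56 → acc = 0x49
  ',' = 0x2C → acc = 0x65
  '9' = 0x39 → acc = 0x5C
  ',' = 0x2C → acc = 0x70
  '4' = 0x34 → acc = 0x44
  '1' = 0x31 → acc = 0x75
  '9' = 0x39 → acc = 0x4C
  '3' = 0x33 → acc = 0x7F
Checksum = 0x7F.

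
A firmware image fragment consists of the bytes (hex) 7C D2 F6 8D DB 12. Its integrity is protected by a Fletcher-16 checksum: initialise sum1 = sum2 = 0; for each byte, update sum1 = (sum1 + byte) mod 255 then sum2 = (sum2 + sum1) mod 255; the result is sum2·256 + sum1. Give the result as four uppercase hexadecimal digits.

57C1

Running sums (mod 255):
  after byte 0 (7C): sum1=124, sum2=124
  after byte 1 (D2): sum1=79, sum2=203
  after byte 2 (F6): sum1=70, sum2=18
  after byte 3 (8D): sum1=211, sum2=229
  after byte 4 (DB): sum1=175, sum2=149
  after byte 5 (12): sum1=193, sum2=87
Checksum = sum2·256 + sum1 = 87·256 + 193 = 22465 = 0x57C1.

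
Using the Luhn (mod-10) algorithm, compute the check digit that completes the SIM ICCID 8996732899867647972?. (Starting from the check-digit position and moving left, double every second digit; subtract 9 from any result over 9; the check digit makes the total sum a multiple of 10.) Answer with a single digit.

Partial digits right→left: 2 7 9 7 4 6 7 6 8 9 9 8 2 3 7 6 9 9 8
Double every second digit counting from the check-digit position (so the 1st, 3rd, 5th, ... of the partial from the right).
  doubled (with −9 where >9): 4 9 8 5 7 9 4 5 9 7 → sum 67
  kept as-is: 7 7 6 6 9 8 3 6 9 → sum 61
Total = 67 + 61 = 128.
Check digit = (10 − (128 mod 10)) mod 10 = 2.

2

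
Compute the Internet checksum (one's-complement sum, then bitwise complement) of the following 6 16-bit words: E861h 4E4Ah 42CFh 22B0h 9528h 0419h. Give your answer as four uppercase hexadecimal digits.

One's-complement addition (fold any carry out of bit 15 back into bit 0):
  0xE861 + 0x4E4A = 0x136AB → wrap carry → 0x36AC
  0x36AC + 0x42CF = 0x0797B
  0x797B + 0x22B0 = 0x09C2B
  0x9C2B + 0x9528 = 0x13153 → wrap carry → 0x3154
  0x3154 + 0x0419 = 0x0356D
One's-complement sum = 0x356D.
Checksum = ~0x356D & 0xFFFF = 0xCA92.

CA92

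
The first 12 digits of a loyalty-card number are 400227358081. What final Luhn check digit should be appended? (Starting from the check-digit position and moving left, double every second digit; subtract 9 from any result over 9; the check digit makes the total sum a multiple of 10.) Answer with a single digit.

Partial digits right→left: 1 8 0 8 5 3 7 2 2 0 0 4
Double every second digit counting from the check-digit position (so the 1st, 3rd, 5th, ... of the partial from the right).
  doubled (with −9 where >9): 2 0 1 5 4 0 → sum 12
  kept as-is: 8 8 3 2 0 4 → sum 25
Total = 12 + 25 = 37.
Check digit = (10 − (37 mod 10)) mod 10 = 3.

3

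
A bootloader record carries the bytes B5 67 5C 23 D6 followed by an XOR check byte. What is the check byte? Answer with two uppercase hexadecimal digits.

XOR the bytes together:
  start with 0xB5
  0xB5 ⊕ 0x67 = 0xD2
  0xD2 ⊕ 0x5C = 0x8E
  0x8E ⊕ 0x23 = 0xAD
  0xAD ⊕ 0xD6 = 0x7B

7B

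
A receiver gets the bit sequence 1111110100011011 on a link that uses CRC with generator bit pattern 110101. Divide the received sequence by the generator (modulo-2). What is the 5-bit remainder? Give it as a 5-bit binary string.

Modulo-2 division of 1111110100011011 by 110101:
  pos 0: 111111 XOR 110101 = 001010
  pos 2: 101001 XOR 110101 = 011100
  pos 3: 111000 XOR 110101 = 001101
  pos 5: 110100 XOR 110101 = 000001
  pos 10: 111011 XOR 110101 = 001110
Remainder = 01110 (nonzero — an error is detected).

01110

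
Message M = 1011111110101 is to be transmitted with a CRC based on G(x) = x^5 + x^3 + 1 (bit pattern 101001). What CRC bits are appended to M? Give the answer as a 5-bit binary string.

Append 5 zeros: 101111111010100000. Divide by 101001 (XOR where the leading bit is 1):
  pos 0: 101111 XOR 101001 = 000110
  pos 3: 110111 XOR 101001 = 011110
  pos 4: 111100 XOR 101001 = 010101
  pos 5: 101011 XOR 101001 = 000010
  pos 9: 100100 XOR 101001 = 001101
  pos 11: 110100 XOR 101001 = 011101
  pos 12: 111010 XOR 101001 = 010011
Remainder (last 5 bits) = 10011. This is the CRC / FCS.

10011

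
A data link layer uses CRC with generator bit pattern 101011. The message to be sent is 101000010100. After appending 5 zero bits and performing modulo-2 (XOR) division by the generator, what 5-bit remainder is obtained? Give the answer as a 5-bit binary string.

Append 5 zeros: 10100001010000000. Divide by 101011 (XOR where the leading bit is 1):
  pos 0: 101000 XOR 101011 = 000011
  pos 4: 110101 XOR 101011 = 011110
  pos 5: 111100 XOR 101011 = 010111
  pos 6: 101110 XOR 101011 = 000101
  pos 9: 101000 XOR 101011 = 000011
Remainder (last 5 bits) = 01100. This is the CRC / FCS.

01100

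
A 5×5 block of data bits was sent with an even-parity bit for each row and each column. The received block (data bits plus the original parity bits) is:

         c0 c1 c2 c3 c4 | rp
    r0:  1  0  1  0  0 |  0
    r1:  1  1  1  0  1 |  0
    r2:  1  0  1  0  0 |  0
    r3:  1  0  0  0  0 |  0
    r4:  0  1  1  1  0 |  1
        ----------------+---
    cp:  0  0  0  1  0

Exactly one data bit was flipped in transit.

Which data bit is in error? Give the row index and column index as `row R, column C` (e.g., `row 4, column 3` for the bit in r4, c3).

Recompute each row's even parity and compare to rp:
  r0: data parity 0, sent rp 0 → ok
  r1: data parity 0, sent rp 0 → ok
  r2: data parity 0, sent rp 0 → ok
  r3: data parity 1, sent rp 0 → mismatch
  r4: data parity 1, sent rp 1 → ok
Recompute each column's even parity and compare to cp:
  c0: data parity 0, sent cp 0 → ok
  c1: data parity 0, sent cp 0 → ok
  c2: data parity 0, sent cp 0 → ok
  c3: data parity 1, sent cp 1 → ok
  c4: data parity 1, sent cp 0 → mismatch
Exactly one row (r3) and one column (c4) fail → the flipped bit is at their intersection.

row 3, column 4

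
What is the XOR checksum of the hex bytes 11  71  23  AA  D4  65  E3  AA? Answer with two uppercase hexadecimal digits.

XOR the bytes together:
  start with 0x11
  0x11 ⊕ 0x71 = 0x60
  0x60 ⊕ 0x23 = 0x43
  0x43 ⊕ 0xAA = 0xE9
  0xE9 ⊕ 0xD4 = 0x3D
  0x3D ⊕ 0x65 = 0x58
  0x58 ⊕ 0xE3 = 0xBB
  0xBB ⊕ 0xAA = 0x11

11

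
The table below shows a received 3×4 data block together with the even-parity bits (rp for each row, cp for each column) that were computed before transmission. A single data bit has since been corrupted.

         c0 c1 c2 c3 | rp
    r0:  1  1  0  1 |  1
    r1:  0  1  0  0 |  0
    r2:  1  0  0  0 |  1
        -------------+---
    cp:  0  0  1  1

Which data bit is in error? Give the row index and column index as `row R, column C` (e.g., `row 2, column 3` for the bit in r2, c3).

row 1, column 2

Recompute each row's even parity and compare to rp:
  r0: data parity 1, sent rp 1 → ok
  r1: data parity 1, sent rp 0 → mismatch
  r2: data parity 1, sent rp 1 → ok
Recompute each column's even parity and compare to cp:
  c0: data parity 0, sent cp 0 → ok
  c1: data parity 0, sent cp 0 → ok
  c2: data parity 0, sent cp 1 → mismatch
  c3: data parity 1, sent cp 1 → ok
Exactly one row (r1) and one column (c2) fail → the flipped bit is at their intersection.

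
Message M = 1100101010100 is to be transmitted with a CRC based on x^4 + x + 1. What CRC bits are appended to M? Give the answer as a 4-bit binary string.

0010

Append 4 zeros: 11001010101000000. Divide by 10011 (XOR where the leading bit is 1):
  pos 0: 11001 XOR 10011 = 01010
  pos 1: 10100 XOR 10011 = 00111
  pos 3: 11110 XOR 10011 = 01101
  pos 4: 11011 XOR 10011 = 01000
  pos 5: 10000 XOR 10011 = 00011
  pos 8: 11100 XOR 10011 = 01111
  pos 9: 11110 XOR 10011 = 01101
  pos 10: 11010 XOR 10011 = 01001
  pos 11: 10010 XOR 10011 = 00001
Remainder (last 4 bits) = 0010. This is the CRC / FCS.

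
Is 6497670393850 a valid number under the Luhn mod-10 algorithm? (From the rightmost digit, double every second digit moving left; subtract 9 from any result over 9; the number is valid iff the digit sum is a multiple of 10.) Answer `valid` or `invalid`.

invalid

From the right, keep odd positions and double even positions (subtract 9 from any doubled value over 9):
  doubled (positions 2,4,...): 1 6 6 5 5 8 → sum 31
  kept (positions 1,3,...): 0 8 9 0 6 9 6 → sum 38
Total = 69.
69 mod 10 = 9, so the number is invalid.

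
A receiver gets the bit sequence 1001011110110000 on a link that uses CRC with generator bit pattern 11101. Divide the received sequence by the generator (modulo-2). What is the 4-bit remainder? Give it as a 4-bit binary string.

Modulo-2 division of 1001011110110000 by 11101:
  pos 0: 10010 XOR 11101 = 01111
  pos 1: 11111 XOR 11101 = 00010
  pos 4: 10111 XOR 11101 = 01010
  pos 5: 10100 XOR 11101 = 01001
  pos 6: 10011 XOR 11101 = 01110
  pos 7: 11101 XOR 11101 = 00000
Remainder = 0000 (zero — the frame passes the CRC check).

0000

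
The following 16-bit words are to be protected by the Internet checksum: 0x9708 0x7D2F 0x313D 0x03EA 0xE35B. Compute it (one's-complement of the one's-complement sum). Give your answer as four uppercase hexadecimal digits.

D344

One's-complement addition (fold any carry out of bit 15 back into bit 0):
  0x9708 + 0x7D2F = 0x11437 → wrap carry → 0x1438
  0x1438 + 0x313D = 0x04575
  0x4575 + 0x03EA = 0x0495F
  0x495F + 0xE35B = 0x12CBA → wrap carry → 0x2CBB
One's-complement sum = 0x2CBB.
Checksum = ~0x2CBB & 0xFFFF = 0xD344.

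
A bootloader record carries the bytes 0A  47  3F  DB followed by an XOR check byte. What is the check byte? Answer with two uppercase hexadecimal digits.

A9

XOR the bytes together:
  start with 0x0A
  0x0A ⊕ 0x47 = 0x4D
  0x4D ⊕ 0x3F = 0x72
  0x72 ⊕ 0xDB = 0xA9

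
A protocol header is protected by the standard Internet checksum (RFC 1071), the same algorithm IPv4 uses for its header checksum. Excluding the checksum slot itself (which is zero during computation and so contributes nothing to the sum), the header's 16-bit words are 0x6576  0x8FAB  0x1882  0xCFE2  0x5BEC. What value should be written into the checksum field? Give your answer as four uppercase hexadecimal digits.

C68C

One's-complement addition (fold any carry out of bit 15 back into bit 0):
  0x6576 + 0x8FAB = 0x0F521
  0xF521 + 0x1882 = 0x10DA3 → wrap carry → 0x0DA4
  0x0DA4 + 0xCFE2 = 0x0DD86
  0xDD86 + 0x5BEC = 0x13972 → wrap carry → 0x3973
One's-complement sum = 0x3973.
Checksum = ~0x3973 & 0xFFFF = 0xC68C.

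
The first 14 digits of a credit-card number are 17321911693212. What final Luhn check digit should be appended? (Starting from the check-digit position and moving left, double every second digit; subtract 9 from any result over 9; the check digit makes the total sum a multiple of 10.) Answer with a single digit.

7

Partial digits right→left: 2 1 2 3 9 6 1 1 9 1 2 3 7 1
Double every second digit counting from the check-digit position (so the 1st, 3rd, 5th, ... of the partial from the right).
  doubled (with −9 where >9): 4 4 9 2 9 4 5 → sum 37
  kept as-is: 1 3 6 1 1 3 1 → sum 16
Total = 37 + 16 = 53.
Check digit = (10 − (53 mod 10)) mod 10 = 7.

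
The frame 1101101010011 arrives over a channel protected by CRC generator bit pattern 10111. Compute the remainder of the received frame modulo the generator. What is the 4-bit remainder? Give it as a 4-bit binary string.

0000

Modulo-2 division of 1101101010011 by 10111:
  pos 0: 11011 XOR 10111 = 01100
  pos 1: 11000 XOR 10111 = 01111
  pos 2: 11111 XOR 10111 = 01000
  pos 3: 10000 XOR 10111 = 00111
  pos 5: 11110 XOR 10111 = 01001
  pos 6: 10010 XOR 10111 = 00101
  pos 8: 10111 XOR 10111 = 00000
Remainder = 0000 (zero — the frame passes the CRC check).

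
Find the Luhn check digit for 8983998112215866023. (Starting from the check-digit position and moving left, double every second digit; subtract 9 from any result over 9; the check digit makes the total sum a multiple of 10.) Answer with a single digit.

Partial digits right→left: 3 2 0 6 6 8 5 1 2 2 1 1 8 9 9 3 8 9 8
Double every second digit counting from the check-digit position (so the 1st, 3rd, 5th, ... of the partial from the right).
  doubled (with −9 where >9): 6 0 3 1 4 2 7 9 7 7 → sum 46
  kept as-is: 2 6 8 1 2 1 9 3 9 → sum 41
Total = 46 + 41 = 87.
Check digit = (10 − (87 mod 10)) mod 10 = 3.

3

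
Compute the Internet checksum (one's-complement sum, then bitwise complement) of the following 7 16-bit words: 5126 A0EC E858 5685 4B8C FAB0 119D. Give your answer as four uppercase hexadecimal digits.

One's-complement addition (fold any carry out of bit 15 back into bit 0):
  0x5126 + 0xA0EC = 0x0F212
  0xF212 + 0xE858 = 0x1DA6A → wrap carry → 0xDA6B
  0xDA6B + 0x5685 = 0x130F0 → wrap carry → 0x30F1
  0x30F1 + 0x4B8C = 0x07C7D
  0x7C7D + 0xFAB0 = 0x1772D → wrap carry → 0x772E
  0x772E + 0x119D = 0x088CB
One's-complement sum = 0x88CB.
Checksum = ~0x88CB & 0xFFFF = 0x7734.

7734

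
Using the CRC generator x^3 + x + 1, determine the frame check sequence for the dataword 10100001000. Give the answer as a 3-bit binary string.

Append 3 zeros: 10100001000000. Divide by 1011 (XOR where the leading bit is 1):
  pos 0: 1010 XOR 1011 = 0001
  pos 3: 1000 XOR 1011 = 0011
  pos 5: 1110 XOR 1011 = 0101
  pos 6: 1010 XOR 1011 = 0001
  pos 9: 1000 XOR 1011 = 0011
Remainder (last 3 bits) = 110. This is the CRC / FCS.

110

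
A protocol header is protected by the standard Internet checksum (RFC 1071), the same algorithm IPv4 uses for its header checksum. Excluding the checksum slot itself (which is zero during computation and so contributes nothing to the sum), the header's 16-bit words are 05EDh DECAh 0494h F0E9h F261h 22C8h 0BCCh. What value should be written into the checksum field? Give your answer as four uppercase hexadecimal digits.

04D4

One's-complement addition (fold any carry out of bit 15 back into bit 0):
  0x05ED + 0xDECA = 0x0E4B7
  0xE4B7 + 0x0494 = 0x0E94B
  0xE94B + 0xF0E9 = 0x1DA34 → wrap carry → 0xDA35
  0xDA35 + 0xF261 = 0x1CC96 → wrap carry → 0xCC97
  0xCC97 + 0x22C8 = 0x0EF5F
  0xEF5F + 0x0BCC = 0x0FB2B
One's-complement sum = 0xFB2B.
Checksum = ~0xFB2B & 0xFFFF = 0x04D4.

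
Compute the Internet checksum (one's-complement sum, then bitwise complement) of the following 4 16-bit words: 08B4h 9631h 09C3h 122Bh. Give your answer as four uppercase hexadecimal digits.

One's-complement addition (fold any carry out of bit 15 back into bit 0):
  0x08B4 + 0x9631 = 0x09EE5
  0x9EE5 + 0x09C3 = 0x0A8A8
  0xA8A8 + 0x122B = 0x0BAD3
One's-complement sum = 0xBAD3.
Checksum = ~0xBAD3 & 0xFFFF = 0x452C.

452C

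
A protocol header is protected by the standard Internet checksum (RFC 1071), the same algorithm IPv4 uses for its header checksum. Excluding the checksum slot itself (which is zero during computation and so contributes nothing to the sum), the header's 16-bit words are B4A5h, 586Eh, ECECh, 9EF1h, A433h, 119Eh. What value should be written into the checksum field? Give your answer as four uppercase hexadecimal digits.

One's-complement addition (fold any carry out of bit 15 back into bit 0):
  0xB4A5 + 0x586E = 0x10D13 → wrap carry → 0x0D14
  0x0D14 + 0xECEC = 0x0FA00
  0xFA00 + 0x9EF1 = 0x198F1 → wrap carry → 0x98F2
  0x98F2 + 0xA433 = 0x13D25 → wrap carry → 0x3D26
  0x3D26 + 0x119E = 0x04EC4
One's-complement sum = 0x4EC4.
Checksum = ~0x4EC4 & 0xFFFF = 0xB13B.

B13B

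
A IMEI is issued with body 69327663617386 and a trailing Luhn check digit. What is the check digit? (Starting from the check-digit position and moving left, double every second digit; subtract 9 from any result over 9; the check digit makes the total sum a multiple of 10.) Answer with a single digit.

Partial digits right→left: 6 8 3 7 1 6 3 6 6 7 2 3 9 6
Double every second digit counting from the check-digit position (so the 1st, 3rd, 5th, ... of the partial from the right).
  doubled (with −9 where >9): 3 6 2 6 3 4 9 → sum 33
  kept as-is: 8 7 6 6 7 3 6 → sum 43
Total = 33 + 43 = 76.
Check digit = (10 − (76 mod 10)) mod 10 = 4.

4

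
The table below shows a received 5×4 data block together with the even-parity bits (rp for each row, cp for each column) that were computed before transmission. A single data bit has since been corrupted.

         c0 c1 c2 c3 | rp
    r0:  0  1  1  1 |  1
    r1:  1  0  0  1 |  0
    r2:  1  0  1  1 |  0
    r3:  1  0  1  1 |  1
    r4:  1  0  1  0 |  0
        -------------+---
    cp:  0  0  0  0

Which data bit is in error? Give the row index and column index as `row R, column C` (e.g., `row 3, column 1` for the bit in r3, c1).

row 2, column 1

Recompute each row's even parity and compare to rp:
  r0: data parity 1, sent rp 1 → ok
  r1: data parity 0, sent rp 0 → ok
  r2: data parity 1, sent rp 0 → mismatch
  r3: data parity 1, sent rp 1 → ok
  r4: data parity 0, sent rp 0 → ok
Recompute each column's even parity and compare to cp:
  c0: data parity 0, sent cp 0 → ok
  c1: data parity 1, sent cp 0 → mismatch
  c2: data parity 0, sent cp 0 → ok
  c3: data parity 0, sent cp 0 → ok
Exactly one row (r2) and one column (c1) fail → the flipped bit is at their intersection.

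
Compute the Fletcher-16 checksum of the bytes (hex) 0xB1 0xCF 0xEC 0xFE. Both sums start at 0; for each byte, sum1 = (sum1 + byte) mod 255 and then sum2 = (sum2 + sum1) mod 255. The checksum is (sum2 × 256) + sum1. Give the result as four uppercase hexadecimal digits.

Running sums (mod 255):
  after byte 0 (0xB1): sum1=177, sum2=177
  after byte 1 (0xCF): sum1=129, sum2=51
  after byte 2 (0xEC): sum1=110, sum2=161
  after byte 3 (0xFE): sum1=109, sum2=15
Checksum = sum2·256 + sum1 = 15·256 + 109 = 3949 = 0x0F6D.

0F6D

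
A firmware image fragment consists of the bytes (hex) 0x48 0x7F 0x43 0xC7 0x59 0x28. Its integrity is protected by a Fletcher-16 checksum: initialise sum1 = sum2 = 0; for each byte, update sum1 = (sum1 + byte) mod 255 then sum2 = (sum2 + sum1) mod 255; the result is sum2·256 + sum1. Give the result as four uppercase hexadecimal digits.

Running sums (mod 255):
  after byte 0 (0x48): sum1=72, sum2=72
  after byte 1 (0x7F): sum1=199, sum2=16
  after byte 2 (0x43): sum1=11, sum2=27
  after byte 3 (0xC7): sum1=210, sum2=237
  after byte 4 (0x59): sum1=44, sum2=26
  after byte 5 (0x28): sum1=84, sum2=110
Checksum = sum2·256 + sum1 = 110·256 + 84 = 28244 = 0x6E54.

6E54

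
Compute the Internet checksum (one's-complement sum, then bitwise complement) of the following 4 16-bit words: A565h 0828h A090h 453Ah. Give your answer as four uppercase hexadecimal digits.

6CA7

One's-complement addition (fold any carry out of bit 15 back into bit 0):
  0xA565 + 0x0828 = 0x0AD8D
  0xAD8D + 0xA090 = 0x14E1D → wrap carry → 0x4E1E
  0x4E1E + 0x453A = 0x09358
One's-complement sum = 0x9358.
Checksum = ~0x9358 & 0xFFFF = 0x6CA7.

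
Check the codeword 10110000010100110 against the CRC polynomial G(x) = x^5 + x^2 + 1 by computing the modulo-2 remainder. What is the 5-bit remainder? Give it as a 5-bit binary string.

Modulo-2 division of 10110000010100110 by 100101:
  pos 0: 101100 XOR 100101 = 001001
  pos 2: 100100 XOR 100101 = 000001
  pos 7: 101010 XOR 100101 = 001111
  pos 9: 111101 XOR 100101 = 011000
  pos 10: 110001 XOR 100101 = 010100
  pos 11: 101000 XOR 100101 = 001101
Remainder = 01101 (nonzero — an error is detected).

01101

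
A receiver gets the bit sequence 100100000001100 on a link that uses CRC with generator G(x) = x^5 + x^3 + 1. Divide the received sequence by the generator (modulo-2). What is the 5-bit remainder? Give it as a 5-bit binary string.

Modulo-2 division of 100100000001100 by 101001:
  pos 0: 100100 XOR 101001 = 001101
  pos 2: 110100 XOR 101001 = 011101
  pos 3: 111010 XOR 101001 = 010011
  pos 4: 100110 XOR 101001 = 001111
  pos 6: 111101 XOR 101001 = 010100
  pos 7: 101001 XOR 101001 = 000000
Remainder = 00000 (zero — the frame passes the CRC check).

00000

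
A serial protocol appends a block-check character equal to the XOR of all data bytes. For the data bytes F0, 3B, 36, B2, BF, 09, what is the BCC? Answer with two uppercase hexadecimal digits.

F9

XOR the bytes together:
  start with 0xF0
  0xF0 ⊕ 0x3B = 0xCB
  0xCB ⊕ 0x36 = 0xFD
  0xFD ⊕ 0xB2 = 0x4F
  0x4F ⊕ 0xBF = 0xF0
  0xF0 ⊕ 0x09 = 0xF9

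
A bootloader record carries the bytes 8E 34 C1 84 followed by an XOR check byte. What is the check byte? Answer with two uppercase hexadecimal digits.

FF

XOR the bytes together:
  start with 0x8E
  0x8E ⊕ 0x34 = 0xBA
  0xBA ⊕ 0xC1 = 0x7B
  0x7B ⊕ 0x84 = 0xFF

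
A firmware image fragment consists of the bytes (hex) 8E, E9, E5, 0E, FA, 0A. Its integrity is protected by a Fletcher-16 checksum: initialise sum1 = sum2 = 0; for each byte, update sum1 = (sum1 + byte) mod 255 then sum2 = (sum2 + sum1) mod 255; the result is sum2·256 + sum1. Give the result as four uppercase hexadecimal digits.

Running sums (mod 255):
  after byte 0 (8E): sum1=142, sum2=142
  after byte 1 (E9): sum1=120, sum2=7
  after byte 2 (E5): sum1=94, sum2=101
  after byte 3 (0E): sum1=108, sum2=209
  after byte 4 (FA): sum1=103, sum2=57
  after byte 5 (0A): sum1=113, sum2=170
Checksum = sum2·256 + sum1 = 170·256 + 113 = 43633 = 0xAA71.

AA71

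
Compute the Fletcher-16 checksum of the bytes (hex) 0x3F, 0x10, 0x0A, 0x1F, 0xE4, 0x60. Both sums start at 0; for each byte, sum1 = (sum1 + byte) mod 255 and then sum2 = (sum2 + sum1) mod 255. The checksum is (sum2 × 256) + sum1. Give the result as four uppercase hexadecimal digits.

Running sums (mod 255):
  after byte 0 (0x3F): sum1=63, sum2=63
  after byte 1 (0x10): sum1=79, sum2=142
  after byte 2 (0x0A): sum1=89, sum2=231
  after byte 3 (0x1F): sum1=120, sum2=96
  after byte 4 (0xE4): sum1=93, sum2=189
  after byte 5 (0x60): sum1=189, sum2=123
Checksum = sum2·256 + sum1 = 123·256 + 189 = 31677 = 0x7BBD.

7BBD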